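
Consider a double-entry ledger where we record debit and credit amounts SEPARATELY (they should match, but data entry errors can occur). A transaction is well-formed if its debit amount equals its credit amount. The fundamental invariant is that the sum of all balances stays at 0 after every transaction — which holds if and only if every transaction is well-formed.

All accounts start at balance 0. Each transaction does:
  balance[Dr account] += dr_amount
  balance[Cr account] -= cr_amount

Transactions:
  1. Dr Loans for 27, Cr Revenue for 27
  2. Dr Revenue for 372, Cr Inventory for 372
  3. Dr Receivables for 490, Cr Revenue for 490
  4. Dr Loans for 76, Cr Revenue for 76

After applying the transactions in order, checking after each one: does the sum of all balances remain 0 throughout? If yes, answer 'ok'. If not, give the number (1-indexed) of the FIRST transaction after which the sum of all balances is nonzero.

After txn 1: dr=27 cr=27 sum_balances=0
After txn 2: dr=372 cr=372 sum_balances=0
After txn 3: dr=490 cr=490 sum_balances=0
After txn 4: dr=76 cr=76 sum_balances=0

Answer: ok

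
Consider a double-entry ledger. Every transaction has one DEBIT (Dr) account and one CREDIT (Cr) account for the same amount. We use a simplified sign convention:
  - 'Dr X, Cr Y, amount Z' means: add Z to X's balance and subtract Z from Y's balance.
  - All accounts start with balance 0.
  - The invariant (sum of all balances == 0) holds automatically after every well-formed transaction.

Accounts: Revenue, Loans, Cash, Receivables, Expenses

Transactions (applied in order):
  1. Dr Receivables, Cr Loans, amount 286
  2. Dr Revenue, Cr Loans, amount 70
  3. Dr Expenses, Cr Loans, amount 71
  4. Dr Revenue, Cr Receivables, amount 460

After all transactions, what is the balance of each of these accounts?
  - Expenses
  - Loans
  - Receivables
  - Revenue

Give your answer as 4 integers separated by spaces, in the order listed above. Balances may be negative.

After txn 1 (Dr Receivables, Cr Loans, amount 286): Loans=-286 Receivables=286
After txn 2 (Dr Revenue, Cr Loans, amount 70): Loans=-356 Receivables=286 Revenue=70
After txn 3 (Dr Expenses, Cr Loans, amount 71): Expenses=71 Loans=-427 Receivables=286 Revenue=70
After txn 4 (Dr Revenue, Cr Receivables, amount 460): Expenses=71 Loans=-427 Receivables=-174 Revenue=530

Answer: 71 -427 -174 530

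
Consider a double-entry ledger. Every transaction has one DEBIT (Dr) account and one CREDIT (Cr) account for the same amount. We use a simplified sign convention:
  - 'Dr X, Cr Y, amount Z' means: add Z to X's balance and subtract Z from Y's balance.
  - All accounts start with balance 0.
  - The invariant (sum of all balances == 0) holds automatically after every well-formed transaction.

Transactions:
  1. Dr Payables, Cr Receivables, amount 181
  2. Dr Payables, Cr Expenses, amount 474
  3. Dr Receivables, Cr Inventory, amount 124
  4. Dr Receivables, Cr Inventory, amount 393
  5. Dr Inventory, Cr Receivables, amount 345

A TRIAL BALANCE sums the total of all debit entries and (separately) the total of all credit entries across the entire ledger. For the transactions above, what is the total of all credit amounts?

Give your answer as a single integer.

Answer: 1517

Derivation:
Txn 1: credit+=181
Txn 2: credit+=474
Txn 3: credit+=124
Txn 4: credit+=393
Txn 5: credit+=345
Total credits = 1517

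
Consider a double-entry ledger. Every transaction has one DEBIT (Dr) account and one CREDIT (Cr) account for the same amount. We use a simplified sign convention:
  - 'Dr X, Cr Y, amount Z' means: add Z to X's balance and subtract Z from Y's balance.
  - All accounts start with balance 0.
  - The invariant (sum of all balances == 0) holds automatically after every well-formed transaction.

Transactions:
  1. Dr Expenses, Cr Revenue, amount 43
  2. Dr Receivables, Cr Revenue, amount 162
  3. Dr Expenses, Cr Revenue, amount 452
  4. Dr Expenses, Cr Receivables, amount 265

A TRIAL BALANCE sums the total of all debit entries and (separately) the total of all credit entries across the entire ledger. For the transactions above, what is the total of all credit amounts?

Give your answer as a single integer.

Answer: 922

Derivation:
Txn 1: credit+=43
Txn 2: credit+=162
Txn 3: credit+=452
Txn 4: credit+=265
Total credits = 922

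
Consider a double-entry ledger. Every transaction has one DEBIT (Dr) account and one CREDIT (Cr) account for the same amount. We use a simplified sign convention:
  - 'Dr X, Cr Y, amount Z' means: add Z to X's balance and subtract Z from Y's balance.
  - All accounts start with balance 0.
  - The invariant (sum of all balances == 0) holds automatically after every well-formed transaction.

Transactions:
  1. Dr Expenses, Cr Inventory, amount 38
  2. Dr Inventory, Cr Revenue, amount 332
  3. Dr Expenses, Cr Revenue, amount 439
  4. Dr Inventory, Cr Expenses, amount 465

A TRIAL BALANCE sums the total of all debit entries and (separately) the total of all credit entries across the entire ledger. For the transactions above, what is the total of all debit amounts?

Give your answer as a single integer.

Answer: 1274

Derivation:
Txn 1: debit+=38
Txn 2: debit+=332
Txn 3: debit+=439
Txn 4: debit+=465
Total debits = 1274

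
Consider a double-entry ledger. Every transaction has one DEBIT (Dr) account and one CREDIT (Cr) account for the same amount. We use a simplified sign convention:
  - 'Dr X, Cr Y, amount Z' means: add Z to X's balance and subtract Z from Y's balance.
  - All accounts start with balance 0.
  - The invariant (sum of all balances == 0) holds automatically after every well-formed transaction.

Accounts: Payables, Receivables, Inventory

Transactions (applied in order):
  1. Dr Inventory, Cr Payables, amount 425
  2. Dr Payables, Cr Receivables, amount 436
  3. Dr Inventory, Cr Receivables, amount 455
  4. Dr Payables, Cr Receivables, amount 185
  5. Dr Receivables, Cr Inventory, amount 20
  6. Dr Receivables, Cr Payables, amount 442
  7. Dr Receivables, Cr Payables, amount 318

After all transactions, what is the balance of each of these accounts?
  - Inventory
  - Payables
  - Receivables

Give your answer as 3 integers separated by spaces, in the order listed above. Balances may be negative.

Answer: 860 -564 -296

Derivation:
After txn 1 (Dr Inventory, Cr Payables, amount 425): Inventory=425 Payables=-425
After txn 2 (Dr Payables, Cr Receivables, amount 436): Inventory=425 Payables=11 Receivables=-436
After txn 3 (Dr Inventory, Cr Receivables, amount 455): Inventory=880 Payables=11 Receivables=-891
After txn 4 (Dr Payables, Cr Receivables, amount 185): Inventory=880 Payables=196 Receivables=-1076
After txn 5 (Dr Receivables, Cr Inventory, amount 20): Inventory=860 Payables=196 Receivables=-1056
After txn 6 (Dr Receivables, Cr Payables, amount 442): Inventory=860 Payables=-246 Receivables=-614
After txn 7 (Dr Receivables, Cr Payables, amount 318): Inventory=860 Payables=-564 Receivables=-296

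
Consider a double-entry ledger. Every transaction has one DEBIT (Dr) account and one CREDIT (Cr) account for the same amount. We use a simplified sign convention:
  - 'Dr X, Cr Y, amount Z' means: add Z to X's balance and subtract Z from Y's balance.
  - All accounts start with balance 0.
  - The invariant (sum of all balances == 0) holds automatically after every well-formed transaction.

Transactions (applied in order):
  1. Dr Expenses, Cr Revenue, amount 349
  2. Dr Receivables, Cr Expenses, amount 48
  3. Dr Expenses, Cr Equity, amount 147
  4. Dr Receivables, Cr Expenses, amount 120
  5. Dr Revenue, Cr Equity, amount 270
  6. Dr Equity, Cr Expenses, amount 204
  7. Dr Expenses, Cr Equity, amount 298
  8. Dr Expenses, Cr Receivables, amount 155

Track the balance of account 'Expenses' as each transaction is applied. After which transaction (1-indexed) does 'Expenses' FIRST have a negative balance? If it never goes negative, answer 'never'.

After txn 1: Expenses=349
After txn 2: Expenses=301
After txn 3: Expenses=448
After txn 4: Expenses=328
After txn 5: Expenses=328
After txn 6: Expenses=124
After txn 7: Expenses=422
After txn 8: Expenses=577

Answer: never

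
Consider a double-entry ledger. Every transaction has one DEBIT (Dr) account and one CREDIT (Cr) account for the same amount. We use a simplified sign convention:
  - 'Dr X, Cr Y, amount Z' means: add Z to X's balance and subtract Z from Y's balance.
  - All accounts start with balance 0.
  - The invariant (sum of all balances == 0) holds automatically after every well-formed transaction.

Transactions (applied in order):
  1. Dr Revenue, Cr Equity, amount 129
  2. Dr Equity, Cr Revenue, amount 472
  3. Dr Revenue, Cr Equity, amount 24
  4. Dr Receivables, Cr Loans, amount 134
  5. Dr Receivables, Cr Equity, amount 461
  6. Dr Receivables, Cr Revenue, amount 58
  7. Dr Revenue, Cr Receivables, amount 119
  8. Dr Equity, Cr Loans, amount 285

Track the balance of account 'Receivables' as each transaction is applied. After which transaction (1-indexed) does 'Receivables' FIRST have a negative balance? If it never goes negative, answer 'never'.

After txn 1: Receivables=0
After txn 2: Receivables=0
After txn 3: Receivables=0
After txn 4: Receivables=134
After txn 5: Receivables=595
After txn 6: Receivables=653
After txn 7: Receivables=534
After txn 8: Receivables=534

Answer: never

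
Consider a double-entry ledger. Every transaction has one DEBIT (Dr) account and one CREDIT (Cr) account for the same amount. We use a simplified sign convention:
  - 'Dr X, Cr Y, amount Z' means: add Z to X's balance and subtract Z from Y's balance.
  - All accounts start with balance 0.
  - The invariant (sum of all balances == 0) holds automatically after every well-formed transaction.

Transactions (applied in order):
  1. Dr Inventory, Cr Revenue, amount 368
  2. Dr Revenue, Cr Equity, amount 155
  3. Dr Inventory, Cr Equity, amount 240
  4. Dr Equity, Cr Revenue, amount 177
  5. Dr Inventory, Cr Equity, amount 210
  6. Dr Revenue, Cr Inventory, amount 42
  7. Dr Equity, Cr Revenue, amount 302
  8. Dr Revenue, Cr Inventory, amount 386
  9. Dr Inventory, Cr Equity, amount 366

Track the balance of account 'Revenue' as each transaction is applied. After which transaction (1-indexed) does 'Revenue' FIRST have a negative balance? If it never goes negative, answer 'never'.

Answer: 1

Derivation:
After txn 1: Revenue=-368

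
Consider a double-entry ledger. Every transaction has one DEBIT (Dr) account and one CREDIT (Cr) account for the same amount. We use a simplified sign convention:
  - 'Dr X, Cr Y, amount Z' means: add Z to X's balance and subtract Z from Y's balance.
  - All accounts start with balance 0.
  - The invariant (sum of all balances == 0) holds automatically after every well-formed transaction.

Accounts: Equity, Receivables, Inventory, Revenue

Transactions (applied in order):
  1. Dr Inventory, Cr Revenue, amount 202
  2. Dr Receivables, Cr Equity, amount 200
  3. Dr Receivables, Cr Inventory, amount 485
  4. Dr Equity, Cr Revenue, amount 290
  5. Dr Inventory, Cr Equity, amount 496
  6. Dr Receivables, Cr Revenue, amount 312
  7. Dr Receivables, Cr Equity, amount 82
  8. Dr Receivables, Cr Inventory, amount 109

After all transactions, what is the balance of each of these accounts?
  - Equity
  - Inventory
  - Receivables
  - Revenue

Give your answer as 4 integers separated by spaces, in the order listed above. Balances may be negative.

After txn 1 (Dr Inventory, Cr Revenue, amount 202): Inventory=202 Revenue=-202
After txn 2 (Dr Receivables, Cr Equity, amount 200): Equity=-200 Inventory=202 Receivables=200 Revenue=-202
After txn 3 (Dr Receivables, Cr Inventory, amount 485): Equity=-200 Inventory=-283 Receivables=685 Revenue=-202
After txn 4 (Dr Equity, Cr Revenue, amount 290): Equity=90 Inventory=-283 Receivables=685 Revenue=-492
After txn 5 (Dr Inventory, Cr Equity, amount 496): Equity=-406 Inventory=213 Receivables=685 Revenue=-492
After txn 6 (Dr Receivables, Cr Revenue, amount 312): Equity=-406 Inventory=213 Receivables=997 Revenue=-804
After txn 7 (Dr Receivables, Cr Equity, amount 82): Equity=-488 Inventory=213 Receivables=1079 Revenue=-804
After txn 8 (Dr Receivables, Cr Inventory, amount 109): Equity=-488 Inventory=104 Receivables=1188 Revenue=-804

Answer: -488 104 1188 -804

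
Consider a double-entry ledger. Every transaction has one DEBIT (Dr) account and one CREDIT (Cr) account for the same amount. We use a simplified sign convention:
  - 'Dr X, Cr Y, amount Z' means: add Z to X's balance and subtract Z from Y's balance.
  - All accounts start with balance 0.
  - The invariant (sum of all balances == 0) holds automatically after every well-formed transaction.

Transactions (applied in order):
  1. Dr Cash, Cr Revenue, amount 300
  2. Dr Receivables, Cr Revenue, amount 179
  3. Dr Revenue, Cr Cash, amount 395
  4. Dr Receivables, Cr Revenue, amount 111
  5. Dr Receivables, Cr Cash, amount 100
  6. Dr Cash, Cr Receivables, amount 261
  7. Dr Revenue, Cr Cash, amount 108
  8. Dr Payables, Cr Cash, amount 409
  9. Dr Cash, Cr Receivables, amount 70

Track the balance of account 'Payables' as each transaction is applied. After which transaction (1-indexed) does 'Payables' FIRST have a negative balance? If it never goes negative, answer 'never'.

After txn 1: Payables=0
After txn 2: Payables=0
After txn 3: Payables=0
After txn 4: Payables=0
After txn 5: Payables=0
After txn 6: Payables=0
After txn 7: Payables=0
After txn 8: Payables=409
After txn 9: Payables=409

Answer: never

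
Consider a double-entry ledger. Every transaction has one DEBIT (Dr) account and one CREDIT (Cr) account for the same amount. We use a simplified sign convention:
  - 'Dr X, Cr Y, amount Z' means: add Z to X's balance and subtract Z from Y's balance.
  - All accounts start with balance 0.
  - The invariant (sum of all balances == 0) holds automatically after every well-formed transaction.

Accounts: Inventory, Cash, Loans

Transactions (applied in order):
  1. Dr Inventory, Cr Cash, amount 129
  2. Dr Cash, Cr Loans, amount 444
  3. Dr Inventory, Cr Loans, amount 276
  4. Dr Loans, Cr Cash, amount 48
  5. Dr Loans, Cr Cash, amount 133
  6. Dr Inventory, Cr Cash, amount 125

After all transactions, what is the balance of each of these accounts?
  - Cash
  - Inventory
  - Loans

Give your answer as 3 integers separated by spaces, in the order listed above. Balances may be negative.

Answer: 9 530 -539

Derivation:
After txn 1 (Dr Inventory, Cr Cash, amount 129): Cash=-129 Inventory=129
After txn 2 (Dr Cash, Cr Loans, amount 444): Cash=315 Inventory=129 Loans=-444
After txn 3 (Dr Inventory, Cr Loans, amount 276): Cash=315 Inventory=405 Loans=-720
After txn 4 (Dr Loans, Cr Cash, amount 48): Cash=267 Inventory=405 Loans=-672
After txn 5 (Dr Loans, Cr Cash, amount 133): Cash=134 Inventory=405 Loans=-539
After txn 6 (Dr Inventory, Cr Cash, amount 125): Cash=9 Inventory=530 Loans=-539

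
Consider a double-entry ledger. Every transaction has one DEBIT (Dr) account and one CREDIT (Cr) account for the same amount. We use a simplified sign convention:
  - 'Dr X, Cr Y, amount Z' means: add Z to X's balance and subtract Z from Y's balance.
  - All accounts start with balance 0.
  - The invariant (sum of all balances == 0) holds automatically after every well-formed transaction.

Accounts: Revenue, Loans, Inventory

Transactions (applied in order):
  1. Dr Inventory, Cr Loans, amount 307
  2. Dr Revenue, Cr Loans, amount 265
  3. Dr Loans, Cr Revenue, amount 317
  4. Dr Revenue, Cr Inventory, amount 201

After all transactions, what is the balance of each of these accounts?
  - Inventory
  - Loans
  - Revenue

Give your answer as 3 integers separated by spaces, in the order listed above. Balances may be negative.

After txn 1 (Dr Inventory, Cr Loans, amount 307): Inventory=307 Loans=-307
After txn 2 (Dr Revenue, Cr Loans, amount 265): Inventory=307 Loans=-572 Revenue=265
After txn 3 (Dr Loans, Cr Revenue, amount 317): Inventory=307 Loans=-255 Revenue=-52
After txn 4 (Dr Revenue, Cr Inventory, amount 201): Inventory=106 Loans=-255 Revenue=149

Answer: 106 -255 149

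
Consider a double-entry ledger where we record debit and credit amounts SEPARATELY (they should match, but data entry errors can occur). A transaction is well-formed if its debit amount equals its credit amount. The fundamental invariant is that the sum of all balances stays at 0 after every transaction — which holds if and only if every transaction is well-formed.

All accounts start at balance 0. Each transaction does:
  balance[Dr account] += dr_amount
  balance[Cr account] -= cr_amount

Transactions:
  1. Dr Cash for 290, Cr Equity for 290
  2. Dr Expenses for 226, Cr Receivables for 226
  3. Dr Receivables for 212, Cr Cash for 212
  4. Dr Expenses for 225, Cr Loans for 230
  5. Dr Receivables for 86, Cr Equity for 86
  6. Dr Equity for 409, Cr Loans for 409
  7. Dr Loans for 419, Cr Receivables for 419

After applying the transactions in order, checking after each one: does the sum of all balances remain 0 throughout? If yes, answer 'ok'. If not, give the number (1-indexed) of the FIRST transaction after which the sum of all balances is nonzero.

After txn 1: dr=290 cr=290 sum_balances=0
After txn 2: dr=226 cr=226 sum_balances=0
After txn 3: dr=212 cr=212 sum_balances=0
After txn 4: dr=225 cr=230 sum_balances=-5
After txn 5: dr=86 cr=86 sum_balances=-5
After txn 6: dr=409 cr=409 sum_balances=-5
After txn 7: dr=419 cr=419 sum_balances=-5

Answer: 4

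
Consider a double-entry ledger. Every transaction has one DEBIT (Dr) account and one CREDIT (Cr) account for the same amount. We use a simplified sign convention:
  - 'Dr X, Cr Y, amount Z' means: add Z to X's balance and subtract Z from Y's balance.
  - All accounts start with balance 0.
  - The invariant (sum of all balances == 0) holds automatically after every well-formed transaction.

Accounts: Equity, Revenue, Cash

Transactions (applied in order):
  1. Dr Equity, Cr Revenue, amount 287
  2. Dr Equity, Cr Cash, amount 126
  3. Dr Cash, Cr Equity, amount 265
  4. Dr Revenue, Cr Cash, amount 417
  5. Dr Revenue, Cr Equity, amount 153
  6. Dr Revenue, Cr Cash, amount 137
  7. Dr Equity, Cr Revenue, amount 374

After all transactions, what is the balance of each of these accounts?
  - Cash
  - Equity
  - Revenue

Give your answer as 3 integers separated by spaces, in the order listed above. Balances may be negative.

Answer: -415 369 46

Derivation:
After txn 1 (Dr Equity, Cr Revenue, amount 287): Equity=287 Revenue=-287
After txn 2 (Dr Equity, Cr Cash, amount 126): Cash=-126 Equity=413 Revenue=-287
After txn 3 (Dr Cash, Cr Equity, amount 265): Cash=139 Equity=148 Revenue=-287
After txn 4 (Dr Revenue, Cr Cash, amount 417): Cash=-278 Equity=148 Revenue=130
After txn 5 (Dr Revenue, Cr Equity, amount 153): Cash=-278 Equity=-5 Revenue=283
After txn 6 (Dr Revenue, Cr Cash, amount 137): Cash=-415 Equity=-5 Revenue=420
After txn 7 (Dr Equity, Cr Revenue, amount 374): Cash=-415 Equity=369 Revenue=46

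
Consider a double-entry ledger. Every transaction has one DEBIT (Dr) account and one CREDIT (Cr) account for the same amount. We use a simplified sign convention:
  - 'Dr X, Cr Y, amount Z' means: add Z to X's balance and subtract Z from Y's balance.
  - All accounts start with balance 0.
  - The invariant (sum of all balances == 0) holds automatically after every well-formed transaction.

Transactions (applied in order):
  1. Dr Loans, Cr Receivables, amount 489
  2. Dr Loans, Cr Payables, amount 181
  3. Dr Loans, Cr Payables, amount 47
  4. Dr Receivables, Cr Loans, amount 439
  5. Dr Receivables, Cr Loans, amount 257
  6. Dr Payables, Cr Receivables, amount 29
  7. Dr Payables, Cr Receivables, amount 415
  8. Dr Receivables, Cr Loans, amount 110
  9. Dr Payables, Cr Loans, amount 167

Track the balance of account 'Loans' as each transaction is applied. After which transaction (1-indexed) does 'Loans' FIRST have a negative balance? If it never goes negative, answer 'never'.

After txn 1: Loans=489
After txn 2: Loans=670
After txn 3: Loans=717
After txn 4: Loans=278
After txn 5: Loans=21
After txn 6: Loans=21
After txn 7: Loans=21
After txn 8: Loans=-89

Answer: 8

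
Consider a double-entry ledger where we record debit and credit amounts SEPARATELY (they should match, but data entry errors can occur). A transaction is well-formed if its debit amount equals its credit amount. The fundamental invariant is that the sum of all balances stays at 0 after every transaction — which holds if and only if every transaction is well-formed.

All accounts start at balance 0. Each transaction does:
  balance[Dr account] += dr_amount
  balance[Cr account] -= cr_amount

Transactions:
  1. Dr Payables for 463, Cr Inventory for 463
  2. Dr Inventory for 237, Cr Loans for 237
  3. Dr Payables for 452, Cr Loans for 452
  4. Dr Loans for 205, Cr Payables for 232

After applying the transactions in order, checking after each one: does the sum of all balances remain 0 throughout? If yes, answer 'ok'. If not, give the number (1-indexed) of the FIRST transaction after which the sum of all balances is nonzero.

Answer: 4

Derivation:
After txn 1: dr=463 cr=463 sum_balances=0
After txn 2: dr=237 cr=237 sum_balances=0
After txn 3: dr=452 cr=452 sum_balances=0
After txn 4: dr=205 cr=232 sum_balances=-27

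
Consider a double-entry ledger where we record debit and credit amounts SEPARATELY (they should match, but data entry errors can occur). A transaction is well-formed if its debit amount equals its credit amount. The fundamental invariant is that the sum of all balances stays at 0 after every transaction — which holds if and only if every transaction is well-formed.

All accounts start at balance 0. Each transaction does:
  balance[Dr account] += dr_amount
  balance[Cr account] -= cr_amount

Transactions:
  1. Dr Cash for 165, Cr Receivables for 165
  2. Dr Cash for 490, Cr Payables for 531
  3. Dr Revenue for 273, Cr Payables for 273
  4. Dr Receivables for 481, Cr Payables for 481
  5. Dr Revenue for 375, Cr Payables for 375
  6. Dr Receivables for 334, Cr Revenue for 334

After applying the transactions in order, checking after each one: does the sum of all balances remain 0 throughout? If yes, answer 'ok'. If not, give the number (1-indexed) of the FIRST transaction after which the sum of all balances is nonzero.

After txn 1: dr=165 cr=165 sum_balances=0
After txn 2: dr=490 cr=531 sum_balances=-41
After txn 3: dr=273 cr=273 sum_balances=-41
After txn 4: dr=481 cr=481 sum_balances=-41
After txn 5: dr=375 cr=375 sum_balances=-41
After txn 6: dr=334 cr=334 sum_balances=-41

Answer: 2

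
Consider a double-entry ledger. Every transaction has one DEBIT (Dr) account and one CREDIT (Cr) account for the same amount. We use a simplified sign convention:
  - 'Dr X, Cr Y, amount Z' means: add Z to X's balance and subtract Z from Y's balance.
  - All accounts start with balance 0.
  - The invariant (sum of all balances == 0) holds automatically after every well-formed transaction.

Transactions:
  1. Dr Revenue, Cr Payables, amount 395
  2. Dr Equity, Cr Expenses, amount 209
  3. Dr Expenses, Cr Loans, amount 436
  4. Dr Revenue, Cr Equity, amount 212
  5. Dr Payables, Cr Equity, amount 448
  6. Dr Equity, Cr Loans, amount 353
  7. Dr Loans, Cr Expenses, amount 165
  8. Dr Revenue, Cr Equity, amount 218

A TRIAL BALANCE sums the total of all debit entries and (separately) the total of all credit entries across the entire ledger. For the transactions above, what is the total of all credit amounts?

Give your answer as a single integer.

Txn 1: credit+=395
Txn 2: credit+=209
Txn 3: credit+=436
Txn 4: credit+=212
Txn 5: credit+=448
Txn 6: credit+=353
Txn 7: credit+=165
Txn 8: credit+=218
Total credits = 2436

Answer: 2436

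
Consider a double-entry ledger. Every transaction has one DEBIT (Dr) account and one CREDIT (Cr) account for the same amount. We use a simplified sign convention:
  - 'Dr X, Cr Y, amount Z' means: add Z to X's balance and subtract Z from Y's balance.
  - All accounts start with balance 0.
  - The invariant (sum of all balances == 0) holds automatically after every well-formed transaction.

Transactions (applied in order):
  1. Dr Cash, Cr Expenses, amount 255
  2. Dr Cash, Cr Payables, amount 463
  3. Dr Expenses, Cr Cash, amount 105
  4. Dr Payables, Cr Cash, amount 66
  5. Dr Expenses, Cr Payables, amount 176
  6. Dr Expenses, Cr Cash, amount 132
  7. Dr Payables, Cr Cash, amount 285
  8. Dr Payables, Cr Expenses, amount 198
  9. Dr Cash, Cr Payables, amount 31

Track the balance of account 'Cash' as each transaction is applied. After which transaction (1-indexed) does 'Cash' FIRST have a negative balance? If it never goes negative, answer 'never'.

Answer: never

Derivation:
After txn 1: Cash=255
After txn 2: Cash=718
After txn 3: Cash=613
After txn 4: Cash=547
After txn 5: Cash=547
After txn 6: Cash=415
After txn 7: Cash=130
After txn 8: Cash=130
After txn 9: Cash=161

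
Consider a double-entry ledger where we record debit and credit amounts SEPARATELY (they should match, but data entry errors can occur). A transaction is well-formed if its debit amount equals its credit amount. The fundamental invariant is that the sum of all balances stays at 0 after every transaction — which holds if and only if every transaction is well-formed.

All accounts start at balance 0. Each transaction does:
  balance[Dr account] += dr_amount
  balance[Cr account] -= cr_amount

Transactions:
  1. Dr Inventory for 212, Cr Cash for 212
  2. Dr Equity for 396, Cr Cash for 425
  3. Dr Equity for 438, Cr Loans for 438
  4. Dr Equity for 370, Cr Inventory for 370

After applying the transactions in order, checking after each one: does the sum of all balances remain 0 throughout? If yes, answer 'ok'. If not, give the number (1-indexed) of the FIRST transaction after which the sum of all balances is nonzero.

Answer: 2

Derivation:
After txn 1: dr=212 cr=212 sum_balances=0
After txn 2: dr=396 cr=425 sum_balances=-29
After txn 3: dr=438 cr=438 sum_balances=-29
After txn 4: dr=370 cr=370 sum_balances=-29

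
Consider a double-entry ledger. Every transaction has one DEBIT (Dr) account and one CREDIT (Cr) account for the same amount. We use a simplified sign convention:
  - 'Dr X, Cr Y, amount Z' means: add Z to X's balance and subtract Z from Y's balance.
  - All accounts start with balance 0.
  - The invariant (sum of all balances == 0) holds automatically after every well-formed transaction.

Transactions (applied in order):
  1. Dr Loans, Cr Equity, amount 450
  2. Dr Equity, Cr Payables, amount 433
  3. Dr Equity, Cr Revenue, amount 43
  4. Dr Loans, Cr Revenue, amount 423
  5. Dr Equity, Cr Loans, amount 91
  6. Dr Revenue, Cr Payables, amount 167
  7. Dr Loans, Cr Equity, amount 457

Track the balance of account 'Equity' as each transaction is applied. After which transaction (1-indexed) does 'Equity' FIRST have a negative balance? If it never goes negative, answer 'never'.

After txn 1: Equity=-450

Answer: 1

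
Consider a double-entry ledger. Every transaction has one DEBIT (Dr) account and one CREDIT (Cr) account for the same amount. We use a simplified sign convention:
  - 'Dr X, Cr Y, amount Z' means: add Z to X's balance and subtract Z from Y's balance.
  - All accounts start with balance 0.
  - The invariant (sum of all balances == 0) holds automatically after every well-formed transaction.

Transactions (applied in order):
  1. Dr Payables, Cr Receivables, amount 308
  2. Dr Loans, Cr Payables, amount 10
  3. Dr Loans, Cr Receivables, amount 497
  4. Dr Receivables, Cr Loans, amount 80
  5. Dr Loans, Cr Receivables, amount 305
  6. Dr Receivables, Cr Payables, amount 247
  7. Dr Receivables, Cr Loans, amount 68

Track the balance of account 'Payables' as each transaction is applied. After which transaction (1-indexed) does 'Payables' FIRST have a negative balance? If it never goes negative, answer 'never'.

After txn 1: Payables=308
After txn 2: Payables=298
After txn 3: Payables=298
After txn 4: Payables=298
After txn 5: Payables=298
After txn 6: Payables=51
After txn 7: Payables=51

Answer: never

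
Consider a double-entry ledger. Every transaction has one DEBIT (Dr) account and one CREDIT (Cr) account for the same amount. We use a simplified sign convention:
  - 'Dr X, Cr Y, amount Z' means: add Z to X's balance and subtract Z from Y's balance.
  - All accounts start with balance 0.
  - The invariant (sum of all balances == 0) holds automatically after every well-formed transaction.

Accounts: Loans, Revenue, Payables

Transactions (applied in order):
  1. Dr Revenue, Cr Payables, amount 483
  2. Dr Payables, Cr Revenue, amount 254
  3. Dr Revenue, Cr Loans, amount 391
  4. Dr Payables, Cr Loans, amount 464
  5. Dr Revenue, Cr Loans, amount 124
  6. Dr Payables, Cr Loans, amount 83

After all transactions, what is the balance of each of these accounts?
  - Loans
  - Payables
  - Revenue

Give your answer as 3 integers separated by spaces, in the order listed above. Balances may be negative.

After txn 1 (Dr Revenue, Cr Payables, amount 483): Payables=-483 Revenue=483
After txn 2 (Dr Payables, Cr Revenue, amount 254): Payables=-229 Revenue=229
After txn 3 (Dr Revenue, Cr Loans, amount 391): Loans=-391 Payables=-229 Revenue=620
After txn 4 (Dr Payables, Cr Loans, amount 464): Loans=-855 Payables=235 Revenue=620
After txn 5 (Dr Revenue, Cr Loans, amount 124): Loans=-979 Payables=235 Revenue=744
After txn 6 (Dr Payables, Cr Loans, amount 83): Loans=-1062 Payables=318 Revenue=744

Answer: -1062 318 744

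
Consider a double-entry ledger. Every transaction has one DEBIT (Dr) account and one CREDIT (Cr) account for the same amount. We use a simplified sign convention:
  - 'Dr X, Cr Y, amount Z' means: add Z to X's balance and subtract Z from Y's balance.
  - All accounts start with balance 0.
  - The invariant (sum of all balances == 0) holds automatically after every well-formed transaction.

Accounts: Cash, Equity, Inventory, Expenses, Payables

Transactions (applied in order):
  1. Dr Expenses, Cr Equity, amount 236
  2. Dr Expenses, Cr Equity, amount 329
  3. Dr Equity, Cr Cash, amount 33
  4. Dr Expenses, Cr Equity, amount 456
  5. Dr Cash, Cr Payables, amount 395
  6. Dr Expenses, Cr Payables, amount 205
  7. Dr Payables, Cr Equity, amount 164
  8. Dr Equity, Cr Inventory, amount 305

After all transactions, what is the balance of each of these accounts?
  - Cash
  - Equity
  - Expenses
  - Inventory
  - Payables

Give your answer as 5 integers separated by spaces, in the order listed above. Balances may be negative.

Answer: 362 -847 1226 -305 -436

Derivation:
After txn 1 (Dr Expenses, Cr Equity, amount 236): Equity=-236 Expenses=236
After txn 2 (Dr Expenses, Cr Equity, amount 329): Equity=-565 Expenses=565
After txn 3 (Dr Equity, Cr Cash, amount 33): Cash=-33 Equity=-532 Expenses=565
After txn 4 (Dr Expenses, Cr Equity, amount 456): Cash=-33 Equity=-988 Expenses=1021
After txn 5 (Dr Cash, Cr Payables, amount 395): Cash=362 Equity=-988 Expenses=1021 Payables=-395
After txn 6 (Dr Expenses, Cr Payables, amount 205): Cash=362 Equity=-988 Expenses=1226 Payables=-600
After txn 7 (Dr Payables, Cr Equity, amount 164): Cash=362 Equity=-1152 Expenses=1226 Payables=-436
After txn 8 (Dr Equity, Cr Inventory, amount 305): Cash=362 Equity=-847 Expenses=1226 Inventory=-305 Payables=-436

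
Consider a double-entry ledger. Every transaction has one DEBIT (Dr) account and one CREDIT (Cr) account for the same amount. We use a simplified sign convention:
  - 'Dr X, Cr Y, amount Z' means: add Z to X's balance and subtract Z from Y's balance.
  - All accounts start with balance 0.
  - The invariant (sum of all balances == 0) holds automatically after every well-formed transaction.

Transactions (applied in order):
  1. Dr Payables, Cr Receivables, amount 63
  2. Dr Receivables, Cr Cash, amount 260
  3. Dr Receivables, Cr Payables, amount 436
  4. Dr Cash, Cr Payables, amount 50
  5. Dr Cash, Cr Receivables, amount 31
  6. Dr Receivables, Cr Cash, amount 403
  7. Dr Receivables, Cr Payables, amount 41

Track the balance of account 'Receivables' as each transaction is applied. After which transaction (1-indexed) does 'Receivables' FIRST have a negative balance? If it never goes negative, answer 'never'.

Answer: 1

Derivation:
After txn 1: Receivables=-63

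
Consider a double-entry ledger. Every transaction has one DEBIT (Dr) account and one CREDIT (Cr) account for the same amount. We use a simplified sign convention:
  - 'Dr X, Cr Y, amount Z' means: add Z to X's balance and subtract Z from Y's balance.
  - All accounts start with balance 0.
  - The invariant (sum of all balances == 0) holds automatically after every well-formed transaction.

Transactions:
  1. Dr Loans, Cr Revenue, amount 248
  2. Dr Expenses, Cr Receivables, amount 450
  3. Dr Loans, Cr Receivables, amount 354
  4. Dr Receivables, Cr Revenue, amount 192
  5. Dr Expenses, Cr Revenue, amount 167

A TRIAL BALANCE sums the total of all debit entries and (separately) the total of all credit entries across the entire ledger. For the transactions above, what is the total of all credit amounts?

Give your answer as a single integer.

Txn 1: credit+=248
Txn 2: credit+=450
Txn 3: credit+=354
Txn 4: credit+=192
Txn 5: credit+=167
Total credits = 1411

Answer: 1411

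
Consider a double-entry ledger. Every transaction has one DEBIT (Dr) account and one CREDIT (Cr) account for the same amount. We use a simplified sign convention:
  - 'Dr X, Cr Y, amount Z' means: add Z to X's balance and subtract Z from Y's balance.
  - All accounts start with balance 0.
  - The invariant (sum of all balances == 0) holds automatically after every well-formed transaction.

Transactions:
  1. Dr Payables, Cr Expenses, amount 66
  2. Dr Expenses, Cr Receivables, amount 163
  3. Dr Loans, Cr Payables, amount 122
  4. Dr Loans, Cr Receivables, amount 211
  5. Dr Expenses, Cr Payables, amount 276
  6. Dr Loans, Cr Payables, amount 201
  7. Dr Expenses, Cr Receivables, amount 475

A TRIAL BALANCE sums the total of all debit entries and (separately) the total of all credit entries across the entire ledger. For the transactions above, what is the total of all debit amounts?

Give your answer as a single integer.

Txn 1: debit+=66
Txn 2: debit+=163
Txn 3: debit+=122
Txn 4: debit+=211
Txn 5: debit+=276
Txn 6: debit+=201
Txn 7: debit+=475
Total debits = 1514

Answer: 1514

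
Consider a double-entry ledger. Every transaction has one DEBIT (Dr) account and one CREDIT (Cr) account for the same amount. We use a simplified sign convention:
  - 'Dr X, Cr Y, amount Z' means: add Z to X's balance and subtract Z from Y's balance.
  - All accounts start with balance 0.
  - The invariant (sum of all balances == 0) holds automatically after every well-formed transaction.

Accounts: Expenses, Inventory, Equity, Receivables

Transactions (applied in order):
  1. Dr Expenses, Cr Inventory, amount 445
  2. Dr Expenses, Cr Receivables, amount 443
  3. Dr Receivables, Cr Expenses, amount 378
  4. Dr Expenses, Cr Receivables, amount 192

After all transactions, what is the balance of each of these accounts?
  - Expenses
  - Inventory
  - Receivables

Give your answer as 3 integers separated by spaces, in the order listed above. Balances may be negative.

Answer: 702 -445 -257

Derivation:
After txn 1 (Dr Expenses, Cr Inventory, amount 445): Expenses=445 Inventory=-445
After txn 2 (Dr Expenses, Cr Receivables, amount 443): Expenses=888 Inventory=-445 Receivables=-443
After txn 3 (Dr Receivables, Cr Expenses, amount 378): Expenses=510 Inventory=-445 Receivables=-65
After txn 4 (Dr Expenses, Cr Receivables, amount 192): Expenses=702 Inventory=-445 Receivables=-257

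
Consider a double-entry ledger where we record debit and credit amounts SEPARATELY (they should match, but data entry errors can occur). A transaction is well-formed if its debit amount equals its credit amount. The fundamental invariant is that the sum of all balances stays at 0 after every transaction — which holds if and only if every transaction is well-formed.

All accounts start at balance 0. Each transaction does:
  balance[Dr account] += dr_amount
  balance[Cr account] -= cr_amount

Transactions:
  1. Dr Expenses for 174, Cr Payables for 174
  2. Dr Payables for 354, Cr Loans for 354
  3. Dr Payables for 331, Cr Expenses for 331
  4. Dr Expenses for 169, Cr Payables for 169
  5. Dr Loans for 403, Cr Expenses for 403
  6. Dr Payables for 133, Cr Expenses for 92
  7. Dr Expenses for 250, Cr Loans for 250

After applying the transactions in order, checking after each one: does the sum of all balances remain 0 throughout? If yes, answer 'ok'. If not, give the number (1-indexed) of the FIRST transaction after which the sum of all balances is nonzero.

After txn 1: dr=174 cr=174 sum_balances=0
After txn 2: dr=354 cr=354 sum_balances=0
After txn 3: dr=331 cr=331 sum_balances=0
After txn 4: dr=169 cr=169 sum_balances=0
After txn 5: dr=403 cr=403 sum_balances=0
After txn 6: dr=133 cr=92 sum_balances=41
After txn 7: dr=250 cr=250 sum_balances=41

Answer: 6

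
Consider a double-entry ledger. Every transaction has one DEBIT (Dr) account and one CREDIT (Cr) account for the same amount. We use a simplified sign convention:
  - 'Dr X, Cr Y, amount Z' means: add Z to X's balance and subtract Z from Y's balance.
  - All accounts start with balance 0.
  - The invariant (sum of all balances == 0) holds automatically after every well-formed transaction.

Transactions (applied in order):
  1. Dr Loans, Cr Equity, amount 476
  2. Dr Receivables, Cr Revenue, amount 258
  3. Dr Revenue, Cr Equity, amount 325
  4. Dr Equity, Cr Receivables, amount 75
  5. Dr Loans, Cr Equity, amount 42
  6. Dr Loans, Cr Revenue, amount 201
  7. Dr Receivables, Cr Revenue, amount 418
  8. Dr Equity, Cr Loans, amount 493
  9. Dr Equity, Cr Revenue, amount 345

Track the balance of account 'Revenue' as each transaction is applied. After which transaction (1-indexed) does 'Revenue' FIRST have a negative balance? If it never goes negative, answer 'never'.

After txn 1: Revenue=0
After txn 2: Revenue=-258

Answer: 2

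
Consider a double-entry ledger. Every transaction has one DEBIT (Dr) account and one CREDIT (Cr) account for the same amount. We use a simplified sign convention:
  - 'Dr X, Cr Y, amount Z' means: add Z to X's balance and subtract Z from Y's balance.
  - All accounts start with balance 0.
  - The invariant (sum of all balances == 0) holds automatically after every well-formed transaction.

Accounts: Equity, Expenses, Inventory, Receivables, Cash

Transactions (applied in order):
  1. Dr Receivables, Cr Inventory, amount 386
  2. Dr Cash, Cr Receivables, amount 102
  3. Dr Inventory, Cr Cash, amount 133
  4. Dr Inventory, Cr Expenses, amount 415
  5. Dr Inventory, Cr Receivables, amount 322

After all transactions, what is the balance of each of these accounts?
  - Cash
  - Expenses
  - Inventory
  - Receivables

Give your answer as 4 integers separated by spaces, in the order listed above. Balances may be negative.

After txn 1 (Dr Receivables, Cr Inventory, amount 386): Inventory=-386 Receivables=386
After txn 2 (Dr Cash, Cr Receivables, amount 102): Cash=102 Inventory=-386 Receivables=284
After txn 3 (Dr Inventory, Cr Cash, amount 133): Cash=-31 Inventory=-253 Receivables=284
After txn 4 (Dr Inventory, Cr Expenses, amount 415): Cash=-31 Expenses=-415 Inventory=162 Receivables=284
After txn 5 (Dr Inventory, Cr Receivables, amount 322): Cash=-31 Expenses=-415 Inventory=484 Receivables=-38

Answer: -31 -415 484 -38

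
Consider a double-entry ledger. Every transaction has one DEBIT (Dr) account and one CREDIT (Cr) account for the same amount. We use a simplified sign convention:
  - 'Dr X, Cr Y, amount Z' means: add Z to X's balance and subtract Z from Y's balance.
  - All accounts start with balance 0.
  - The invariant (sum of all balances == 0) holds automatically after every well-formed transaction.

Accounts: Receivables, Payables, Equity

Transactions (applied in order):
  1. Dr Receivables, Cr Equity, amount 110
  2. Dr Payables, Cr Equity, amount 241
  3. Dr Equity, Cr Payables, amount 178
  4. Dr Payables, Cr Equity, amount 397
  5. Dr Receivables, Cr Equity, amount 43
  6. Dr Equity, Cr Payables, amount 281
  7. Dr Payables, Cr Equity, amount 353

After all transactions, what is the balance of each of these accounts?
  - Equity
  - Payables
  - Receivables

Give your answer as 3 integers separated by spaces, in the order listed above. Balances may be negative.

After txn 1 (Dr Receivables, Cr Equity, amount 110): Equity=-110 Receivables=110
After txn 2 (Dr Payables, Cr Equity, amount 241): Equity=-351 Payables=241 Receivables=110
After txn 3 (Dr Equity, Cr Payables, amount 178): Equity=-173 Payables=63 Receivables=110
After txn 4 (Dr Payables, Cr Equity, amount 397): Equity=-570 Payables=460 Receivables=110
After txn 5 (Dr Receivables, Cr Equity, amount 43): Equity=-613 Payables=460 Receivables=153
After txn 6 (Dr Equity, Cr Payables, amount 281): Equity=-332 Payables=179 Receivables=153
After txn 7 (Dr Payables, Cr Equity, amount 353): Equity=-685 Payables=532 Receivables=153

Answer: -685 532 153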